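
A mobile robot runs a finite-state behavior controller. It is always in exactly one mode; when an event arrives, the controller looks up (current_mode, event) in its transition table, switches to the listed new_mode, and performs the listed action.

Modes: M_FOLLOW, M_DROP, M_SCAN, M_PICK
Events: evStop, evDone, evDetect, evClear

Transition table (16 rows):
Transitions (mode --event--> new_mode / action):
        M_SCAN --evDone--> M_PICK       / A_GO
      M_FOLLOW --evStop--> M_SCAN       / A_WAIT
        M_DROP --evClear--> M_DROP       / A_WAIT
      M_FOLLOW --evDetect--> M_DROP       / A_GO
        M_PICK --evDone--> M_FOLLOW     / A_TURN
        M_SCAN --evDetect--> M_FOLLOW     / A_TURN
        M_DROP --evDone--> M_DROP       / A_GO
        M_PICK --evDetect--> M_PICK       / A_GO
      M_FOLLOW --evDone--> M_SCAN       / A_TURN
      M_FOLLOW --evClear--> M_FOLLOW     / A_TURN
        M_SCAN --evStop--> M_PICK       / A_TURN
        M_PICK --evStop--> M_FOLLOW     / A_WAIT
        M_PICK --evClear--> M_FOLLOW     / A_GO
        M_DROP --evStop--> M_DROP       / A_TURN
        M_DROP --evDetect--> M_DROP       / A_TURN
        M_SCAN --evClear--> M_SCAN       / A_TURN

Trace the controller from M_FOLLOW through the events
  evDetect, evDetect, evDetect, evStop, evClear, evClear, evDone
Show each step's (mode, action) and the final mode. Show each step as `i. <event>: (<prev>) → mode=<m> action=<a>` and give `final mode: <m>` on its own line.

1. evDetect: (M_FOLLOW) → mode=M_DROP action=A_GO
2. evDetect: (M_DROP) → mode=M_DROP action=A_TURN
3. evDetect: (M_DROP) → mode=M_DROP action=A_TURN
4. evStop: (M_DROP) → mode=M_DROP action=A_TURN
5. evClear: (M_DROP) → mode=M_DROP action=A_WAIT
6. evClear: (M_DROP) → mode=M_DROP action=A_WAIT
7. evDone: (M_DROP) → mode=M_DROP action=A_GO

final mode: M_DROP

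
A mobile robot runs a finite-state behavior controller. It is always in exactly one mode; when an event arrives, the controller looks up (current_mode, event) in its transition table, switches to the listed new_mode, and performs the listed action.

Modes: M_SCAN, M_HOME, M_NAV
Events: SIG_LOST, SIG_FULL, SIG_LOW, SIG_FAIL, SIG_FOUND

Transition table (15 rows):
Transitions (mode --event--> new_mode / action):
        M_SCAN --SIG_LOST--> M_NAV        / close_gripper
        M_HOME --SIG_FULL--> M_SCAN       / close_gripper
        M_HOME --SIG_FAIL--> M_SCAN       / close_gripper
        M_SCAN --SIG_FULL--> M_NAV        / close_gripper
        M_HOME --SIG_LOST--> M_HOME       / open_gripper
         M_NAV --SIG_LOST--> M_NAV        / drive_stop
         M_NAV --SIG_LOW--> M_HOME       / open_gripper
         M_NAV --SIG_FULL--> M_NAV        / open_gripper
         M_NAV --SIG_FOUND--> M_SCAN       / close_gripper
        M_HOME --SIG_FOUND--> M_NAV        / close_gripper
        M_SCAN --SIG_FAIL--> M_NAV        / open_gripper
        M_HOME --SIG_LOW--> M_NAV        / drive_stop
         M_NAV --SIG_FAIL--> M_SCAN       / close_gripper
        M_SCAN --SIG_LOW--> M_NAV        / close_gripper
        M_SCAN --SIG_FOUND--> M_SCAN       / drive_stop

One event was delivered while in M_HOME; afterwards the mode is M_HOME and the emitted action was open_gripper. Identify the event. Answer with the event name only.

SIG_LOST

try SIG_LOST: (M_HOME, SIG_LOST) → (M_HOME, open_gripper)  ← matches
try SIG_FULL: (M_HOME, SIG_FULL) → (M_SCAN, close_gripper)
try SIG_LOW: (M_HOME, SIG_LOW) → (M_NAV, drive_stop)
try SIG_FAIL: (M_HOME, SIG_FAIL) → (M_SCAN, close_gripper)
try SIG_FOUND: (M_HOME, SIG_FOUND) → (M_NAV, close_gripper)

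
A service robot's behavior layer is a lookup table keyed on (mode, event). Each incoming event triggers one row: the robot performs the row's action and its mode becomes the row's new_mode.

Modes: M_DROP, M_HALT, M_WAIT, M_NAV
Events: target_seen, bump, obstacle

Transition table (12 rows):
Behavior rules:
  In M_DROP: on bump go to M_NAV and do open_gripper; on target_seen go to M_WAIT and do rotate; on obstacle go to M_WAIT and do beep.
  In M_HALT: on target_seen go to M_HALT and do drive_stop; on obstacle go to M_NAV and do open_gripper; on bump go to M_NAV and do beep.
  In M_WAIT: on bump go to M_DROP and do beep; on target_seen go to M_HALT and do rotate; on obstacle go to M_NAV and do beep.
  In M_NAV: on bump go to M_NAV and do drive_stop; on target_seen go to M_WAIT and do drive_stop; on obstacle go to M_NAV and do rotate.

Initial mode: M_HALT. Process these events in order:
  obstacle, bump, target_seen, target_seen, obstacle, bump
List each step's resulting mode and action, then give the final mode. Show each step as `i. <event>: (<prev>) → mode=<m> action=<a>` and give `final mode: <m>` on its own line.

1. obstacle: (M_HALT) → mode=M_NAV action=open_gripper
2. bump: (M_NAV) → mode=M_NAV action=drive_stop
3. target_seen: (M_NAV) → mode=M_WAIT action=drive_stop
4. target_seen: (M_WAIT) → mode=M_HALT action=rotate
5. obstacle: (M_HALT) → mode=M_NAV action=open_gripper
6. bump: (M_NAV) → mode=M_NAV action=drive_stop

final mode: M_NAV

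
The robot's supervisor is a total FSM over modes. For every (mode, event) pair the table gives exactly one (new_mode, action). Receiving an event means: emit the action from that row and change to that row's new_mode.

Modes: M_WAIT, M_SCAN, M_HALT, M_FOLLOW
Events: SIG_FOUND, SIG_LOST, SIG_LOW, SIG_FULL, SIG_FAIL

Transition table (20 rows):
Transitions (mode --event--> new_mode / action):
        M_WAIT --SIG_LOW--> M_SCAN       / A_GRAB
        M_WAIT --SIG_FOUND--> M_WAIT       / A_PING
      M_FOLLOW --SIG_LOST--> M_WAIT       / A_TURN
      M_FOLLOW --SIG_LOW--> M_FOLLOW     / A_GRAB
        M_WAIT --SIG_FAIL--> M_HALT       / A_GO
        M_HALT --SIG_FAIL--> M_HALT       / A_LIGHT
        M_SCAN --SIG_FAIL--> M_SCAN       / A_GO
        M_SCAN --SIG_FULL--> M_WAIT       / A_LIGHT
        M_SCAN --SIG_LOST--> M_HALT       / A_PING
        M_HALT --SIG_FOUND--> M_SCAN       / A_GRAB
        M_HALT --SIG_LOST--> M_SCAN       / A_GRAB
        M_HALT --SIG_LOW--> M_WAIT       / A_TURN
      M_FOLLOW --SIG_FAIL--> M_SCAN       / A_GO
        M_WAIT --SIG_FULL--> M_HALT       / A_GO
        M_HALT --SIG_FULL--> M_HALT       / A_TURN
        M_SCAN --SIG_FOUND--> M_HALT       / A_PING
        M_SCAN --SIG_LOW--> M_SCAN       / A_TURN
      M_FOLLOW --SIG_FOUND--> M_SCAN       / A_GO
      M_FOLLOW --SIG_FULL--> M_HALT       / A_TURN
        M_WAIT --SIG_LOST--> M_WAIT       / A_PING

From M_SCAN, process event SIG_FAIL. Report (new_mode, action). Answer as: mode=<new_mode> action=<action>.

current mode = M_SCAN; filter table to that mode:
  (M_SCAN, SIG_FAIL) → (M_SCAN, A_GO)  ← event matches
  (M_SCAN, SIG_FULL) → (M_WAIT, A_LIGHT)
  (M_SCAN, SIG_LOST) → (M_HALT, A_PING)
  (M_SCAN, SIG_FOUND) → (M_HALT, A_PING)
  (M_SCAN, SIG_LOW) → (M_SCAN, A_TURN)
event = SIG_FAIL selects (M_SCAN, A_GO)

mode=M_SCAN action=A_GO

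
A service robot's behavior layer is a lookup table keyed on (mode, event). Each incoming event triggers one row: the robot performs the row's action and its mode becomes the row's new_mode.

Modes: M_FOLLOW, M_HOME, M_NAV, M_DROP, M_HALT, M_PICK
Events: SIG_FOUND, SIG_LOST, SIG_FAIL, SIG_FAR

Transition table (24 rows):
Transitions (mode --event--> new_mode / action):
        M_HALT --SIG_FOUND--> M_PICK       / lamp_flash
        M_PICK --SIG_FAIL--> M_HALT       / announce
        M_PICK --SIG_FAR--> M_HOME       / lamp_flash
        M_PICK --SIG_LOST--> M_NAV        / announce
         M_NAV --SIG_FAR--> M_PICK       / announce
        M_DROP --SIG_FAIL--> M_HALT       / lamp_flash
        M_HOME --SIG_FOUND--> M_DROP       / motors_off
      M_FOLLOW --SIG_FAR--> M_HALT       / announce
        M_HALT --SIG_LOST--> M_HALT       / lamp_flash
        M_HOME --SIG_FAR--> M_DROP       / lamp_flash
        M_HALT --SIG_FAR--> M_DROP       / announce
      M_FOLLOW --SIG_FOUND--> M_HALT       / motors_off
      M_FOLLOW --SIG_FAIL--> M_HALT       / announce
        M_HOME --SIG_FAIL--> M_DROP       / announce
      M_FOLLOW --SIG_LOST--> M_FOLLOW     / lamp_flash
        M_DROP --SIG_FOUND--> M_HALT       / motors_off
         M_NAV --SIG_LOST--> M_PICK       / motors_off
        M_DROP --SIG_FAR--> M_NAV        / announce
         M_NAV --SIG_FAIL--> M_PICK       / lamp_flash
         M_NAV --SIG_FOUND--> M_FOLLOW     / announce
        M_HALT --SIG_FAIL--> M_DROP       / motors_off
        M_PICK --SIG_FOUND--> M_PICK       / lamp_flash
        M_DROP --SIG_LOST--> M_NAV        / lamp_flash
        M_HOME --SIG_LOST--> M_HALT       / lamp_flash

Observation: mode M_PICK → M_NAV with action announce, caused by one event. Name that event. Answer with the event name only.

try SIG_FOUND: (M_PICK, SIG_FOUND) → (M_PICK, lamp_flash)
try SIG_LOST: (M_PICK, SIG_LOST) → (M_NAV, announce)  ← matches
try SIG_FAIL: (M_PICK, SIG_FAIL) → (M_HALT, announce)
try SIG_FAR: (M_PICK, SIG_FAR) → (M_HOME, lamp_flash)

SIG_LOST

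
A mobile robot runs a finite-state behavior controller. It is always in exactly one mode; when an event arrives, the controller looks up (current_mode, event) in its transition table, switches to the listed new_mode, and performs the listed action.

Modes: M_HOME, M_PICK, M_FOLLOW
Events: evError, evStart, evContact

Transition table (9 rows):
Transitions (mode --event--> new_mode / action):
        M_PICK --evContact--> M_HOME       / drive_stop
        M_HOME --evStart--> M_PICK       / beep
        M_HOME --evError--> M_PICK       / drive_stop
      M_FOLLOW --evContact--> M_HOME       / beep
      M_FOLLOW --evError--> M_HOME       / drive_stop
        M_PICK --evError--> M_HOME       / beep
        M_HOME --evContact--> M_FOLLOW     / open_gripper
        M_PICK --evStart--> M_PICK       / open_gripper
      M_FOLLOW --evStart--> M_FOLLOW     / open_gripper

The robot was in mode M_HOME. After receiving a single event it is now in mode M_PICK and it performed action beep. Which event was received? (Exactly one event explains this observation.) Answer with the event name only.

evStart

try evError: (M_HOME, evError) → (M_PICK, drive_stop)
try evStart: (M_HOME, evStart) → (M_PICK, beep)  ← matches
try evContact: (M_HOME, evContact) → (M_FOLLOW, open_gripper)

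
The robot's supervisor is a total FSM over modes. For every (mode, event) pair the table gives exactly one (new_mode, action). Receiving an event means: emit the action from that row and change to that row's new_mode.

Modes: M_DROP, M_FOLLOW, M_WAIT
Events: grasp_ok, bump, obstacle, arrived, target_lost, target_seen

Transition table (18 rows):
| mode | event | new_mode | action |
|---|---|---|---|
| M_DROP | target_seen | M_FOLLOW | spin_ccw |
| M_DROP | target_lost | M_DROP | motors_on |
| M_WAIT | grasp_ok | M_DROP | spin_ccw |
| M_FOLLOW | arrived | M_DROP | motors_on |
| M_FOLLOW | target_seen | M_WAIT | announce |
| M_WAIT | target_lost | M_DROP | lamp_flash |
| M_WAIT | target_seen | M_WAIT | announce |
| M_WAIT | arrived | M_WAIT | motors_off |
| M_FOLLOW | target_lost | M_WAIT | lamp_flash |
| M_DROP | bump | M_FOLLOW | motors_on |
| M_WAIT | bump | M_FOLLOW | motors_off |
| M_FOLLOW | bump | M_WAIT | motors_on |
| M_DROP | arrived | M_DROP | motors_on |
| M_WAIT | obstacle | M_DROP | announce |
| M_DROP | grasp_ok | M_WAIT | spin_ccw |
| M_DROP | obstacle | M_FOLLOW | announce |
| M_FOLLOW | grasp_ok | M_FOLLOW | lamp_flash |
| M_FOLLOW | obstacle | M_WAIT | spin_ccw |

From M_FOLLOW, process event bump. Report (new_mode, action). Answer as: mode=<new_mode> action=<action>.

mode=M_WAIT action=motors_on

current mode = M_FOLLOW; filter table to that mode:
  (M_FOLLOW, arrived) → (M_DROP, motors_on)
  (M_FOLLOW, target_seen) → (M_WAIT, announce)
  (M_FOLLOW, target_lost) → (M_WAIT, lamp_flash)
  (M_FOLLOW, bump) → (M_WAIT, motors_on)  ← event matches
  (M_FOLLOW, grasp_ok) → (M_FOLLOW, lamp_flash)
  (M_FOLLOW, obstacle) → (M_WAIT, spin_ccw)
event = bump selects (M_WAIT, motors_on)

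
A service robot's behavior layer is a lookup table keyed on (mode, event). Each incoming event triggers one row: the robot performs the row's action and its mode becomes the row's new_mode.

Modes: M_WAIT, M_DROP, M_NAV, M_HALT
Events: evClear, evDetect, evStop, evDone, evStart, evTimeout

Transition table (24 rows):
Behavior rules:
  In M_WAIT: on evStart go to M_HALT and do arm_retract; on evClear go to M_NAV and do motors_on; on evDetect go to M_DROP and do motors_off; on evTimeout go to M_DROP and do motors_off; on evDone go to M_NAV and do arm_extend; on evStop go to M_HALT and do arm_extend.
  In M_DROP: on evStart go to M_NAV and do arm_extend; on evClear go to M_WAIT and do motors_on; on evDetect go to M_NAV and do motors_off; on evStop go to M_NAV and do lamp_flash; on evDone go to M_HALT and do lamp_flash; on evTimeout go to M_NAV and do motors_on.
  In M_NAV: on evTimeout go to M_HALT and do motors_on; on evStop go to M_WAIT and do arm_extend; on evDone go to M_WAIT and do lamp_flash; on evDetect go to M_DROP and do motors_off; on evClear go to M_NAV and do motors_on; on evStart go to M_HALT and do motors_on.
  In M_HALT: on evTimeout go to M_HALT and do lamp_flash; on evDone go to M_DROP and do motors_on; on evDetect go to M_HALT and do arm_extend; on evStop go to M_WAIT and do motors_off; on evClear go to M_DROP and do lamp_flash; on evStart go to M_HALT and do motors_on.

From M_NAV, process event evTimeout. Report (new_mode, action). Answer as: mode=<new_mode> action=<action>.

mode=M_HALT action=motors_on

current mode = M_NAV; filter table to that mode:
  (M_NAV, evTimeout) → (M_HALT, motors_on)  ← event matches
  (M_NAV, evStop) → (M_WAIT, arm_extend)
  (M_NAV, evDone) → (M_WAIT, lamp_flash)
  (M_NAV, evDetect) → (M_DROP, motors_off)
  (M_NAV, evClear) → (M_NAV, motors_on)
  (M_NAV, evStart) → (M_HALT, motors_on)
event = evTimeout selects (M_HALT, motors_on)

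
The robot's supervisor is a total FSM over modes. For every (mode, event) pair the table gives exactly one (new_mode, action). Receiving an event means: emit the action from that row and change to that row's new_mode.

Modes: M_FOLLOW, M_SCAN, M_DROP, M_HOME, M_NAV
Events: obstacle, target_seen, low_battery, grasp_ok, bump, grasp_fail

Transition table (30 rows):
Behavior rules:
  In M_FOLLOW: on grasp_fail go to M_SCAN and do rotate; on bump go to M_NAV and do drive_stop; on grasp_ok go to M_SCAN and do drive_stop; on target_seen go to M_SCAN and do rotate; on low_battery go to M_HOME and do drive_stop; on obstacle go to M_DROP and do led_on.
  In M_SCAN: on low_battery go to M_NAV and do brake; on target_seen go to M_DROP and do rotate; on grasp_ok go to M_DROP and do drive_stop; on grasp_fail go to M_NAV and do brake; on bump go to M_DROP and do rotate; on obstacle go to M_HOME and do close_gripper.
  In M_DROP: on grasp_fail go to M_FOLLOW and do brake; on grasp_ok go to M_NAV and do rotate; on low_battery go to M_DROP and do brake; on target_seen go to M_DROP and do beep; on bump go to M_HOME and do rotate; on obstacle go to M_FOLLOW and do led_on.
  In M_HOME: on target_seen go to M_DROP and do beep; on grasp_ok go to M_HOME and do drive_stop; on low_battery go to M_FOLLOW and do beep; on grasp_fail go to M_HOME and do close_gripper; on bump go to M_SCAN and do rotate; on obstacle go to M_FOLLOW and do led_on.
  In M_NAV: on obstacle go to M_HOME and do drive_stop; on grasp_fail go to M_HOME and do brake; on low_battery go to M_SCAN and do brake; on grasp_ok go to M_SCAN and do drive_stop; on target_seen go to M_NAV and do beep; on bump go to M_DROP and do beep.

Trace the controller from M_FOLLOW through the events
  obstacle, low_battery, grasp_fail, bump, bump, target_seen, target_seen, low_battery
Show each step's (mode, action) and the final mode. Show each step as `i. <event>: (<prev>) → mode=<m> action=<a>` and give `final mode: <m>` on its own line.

final mode: M_DROP

1. obstacle: (M_FOLLOW) → mode=M_DROP action=led_on
2. low_battery: (M_DROP) → mode=M_DROP action=brake
3. grasp_fail: (M_DROP) → mode=M_FOLLOW action=brake
4. bump: (M_FOLLOW) → mode=M_NAV action=drive_stop
5. bump: (M_NAV) → mode=M_DROP action=beep
6. target_seen: (M_DROP) → mode=M_DROP action=beep
7. target_seen: (M_DROP) → mode=M_DROP action=beep
8. low_battery: (M_DROP) → mode=M_DROP action=brake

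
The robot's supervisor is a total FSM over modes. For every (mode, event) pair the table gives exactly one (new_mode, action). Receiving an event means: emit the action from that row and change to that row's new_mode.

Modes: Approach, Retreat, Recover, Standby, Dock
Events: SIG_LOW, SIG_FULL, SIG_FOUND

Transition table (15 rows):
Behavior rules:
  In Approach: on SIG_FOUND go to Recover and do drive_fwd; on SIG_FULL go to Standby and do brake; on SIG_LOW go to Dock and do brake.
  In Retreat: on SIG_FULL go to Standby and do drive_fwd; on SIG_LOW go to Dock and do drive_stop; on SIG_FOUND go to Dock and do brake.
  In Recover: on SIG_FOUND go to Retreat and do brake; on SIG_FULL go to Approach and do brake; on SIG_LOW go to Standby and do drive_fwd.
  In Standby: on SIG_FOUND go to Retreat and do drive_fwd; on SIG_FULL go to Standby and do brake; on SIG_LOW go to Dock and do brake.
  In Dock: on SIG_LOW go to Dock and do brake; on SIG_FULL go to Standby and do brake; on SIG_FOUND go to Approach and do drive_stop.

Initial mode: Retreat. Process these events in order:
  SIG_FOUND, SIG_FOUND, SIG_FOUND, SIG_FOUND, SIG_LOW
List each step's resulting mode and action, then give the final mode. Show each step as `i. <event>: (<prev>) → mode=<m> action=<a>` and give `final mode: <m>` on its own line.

final mode: Dock

1. SIG_FOUND: (Retreat) → mode=Dock action=brake
2. SIG_FOUND: (Dock) → mode=Approach action=drive_stop
3. SIG_FOUND: (Approach) → mode=Recover action=drive_fwd
4. SIG_FOUND: (Recover) → mode=Retreat action=brake
5. SIG_LOW: (Retreat) → mode=Dock action=drive_stop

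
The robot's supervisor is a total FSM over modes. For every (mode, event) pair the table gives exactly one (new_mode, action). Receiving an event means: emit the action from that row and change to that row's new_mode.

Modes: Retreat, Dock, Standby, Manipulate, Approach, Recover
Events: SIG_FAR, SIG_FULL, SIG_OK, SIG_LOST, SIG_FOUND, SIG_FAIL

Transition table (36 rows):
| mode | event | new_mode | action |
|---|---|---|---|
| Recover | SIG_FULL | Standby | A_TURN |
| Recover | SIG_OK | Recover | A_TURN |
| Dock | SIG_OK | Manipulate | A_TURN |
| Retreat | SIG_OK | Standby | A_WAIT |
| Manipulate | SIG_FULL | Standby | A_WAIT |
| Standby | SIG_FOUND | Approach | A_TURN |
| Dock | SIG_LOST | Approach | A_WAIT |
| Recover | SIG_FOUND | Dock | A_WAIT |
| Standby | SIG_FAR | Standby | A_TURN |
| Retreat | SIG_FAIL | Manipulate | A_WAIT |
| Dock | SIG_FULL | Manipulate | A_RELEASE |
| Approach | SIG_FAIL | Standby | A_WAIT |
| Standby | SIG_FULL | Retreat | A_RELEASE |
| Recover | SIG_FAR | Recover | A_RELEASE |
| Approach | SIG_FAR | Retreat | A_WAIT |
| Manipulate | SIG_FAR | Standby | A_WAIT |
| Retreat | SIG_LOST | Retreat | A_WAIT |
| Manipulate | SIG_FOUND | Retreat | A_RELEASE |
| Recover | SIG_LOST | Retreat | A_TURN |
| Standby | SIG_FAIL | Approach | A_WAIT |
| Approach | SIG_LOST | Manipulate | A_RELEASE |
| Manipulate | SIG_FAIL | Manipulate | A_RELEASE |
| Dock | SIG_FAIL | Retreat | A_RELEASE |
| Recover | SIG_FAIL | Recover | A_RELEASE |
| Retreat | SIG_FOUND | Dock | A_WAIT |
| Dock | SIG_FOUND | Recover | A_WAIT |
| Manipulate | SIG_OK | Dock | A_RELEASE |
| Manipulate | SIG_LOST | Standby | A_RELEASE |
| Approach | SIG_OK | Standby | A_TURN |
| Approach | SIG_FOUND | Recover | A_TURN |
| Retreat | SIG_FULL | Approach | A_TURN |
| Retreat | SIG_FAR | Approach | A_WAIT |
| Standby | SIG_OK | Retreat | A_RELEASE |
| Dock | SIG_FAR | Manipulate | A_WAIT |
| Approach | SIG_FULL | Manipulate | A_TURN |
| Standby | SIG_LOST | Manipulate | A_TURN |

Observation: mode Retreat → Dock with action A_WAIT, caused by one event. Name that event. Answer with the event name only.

try SIG_FAR: (Retreat, SIG_FAR) → (Approach, A_WAIT)
try SIG_FULL: (Retreat, SIG_FULL) → (Approach, A_TURN)
try SIG_OK: (Retreat, SIG_OK) → (Standby, A_WAIT)
try SIG_LOST: (Retreat, SIG_LOST) → (Retreat, A_WAIT)
try SIG_FOUND: (Retreat, SIG_FOUND) → (Dock, A_WAIT)  ← matches
try SIG_FAIL: (Retreat, SIG_FAIL) → (Manipulate, A_WAIT)

SIG_FOUND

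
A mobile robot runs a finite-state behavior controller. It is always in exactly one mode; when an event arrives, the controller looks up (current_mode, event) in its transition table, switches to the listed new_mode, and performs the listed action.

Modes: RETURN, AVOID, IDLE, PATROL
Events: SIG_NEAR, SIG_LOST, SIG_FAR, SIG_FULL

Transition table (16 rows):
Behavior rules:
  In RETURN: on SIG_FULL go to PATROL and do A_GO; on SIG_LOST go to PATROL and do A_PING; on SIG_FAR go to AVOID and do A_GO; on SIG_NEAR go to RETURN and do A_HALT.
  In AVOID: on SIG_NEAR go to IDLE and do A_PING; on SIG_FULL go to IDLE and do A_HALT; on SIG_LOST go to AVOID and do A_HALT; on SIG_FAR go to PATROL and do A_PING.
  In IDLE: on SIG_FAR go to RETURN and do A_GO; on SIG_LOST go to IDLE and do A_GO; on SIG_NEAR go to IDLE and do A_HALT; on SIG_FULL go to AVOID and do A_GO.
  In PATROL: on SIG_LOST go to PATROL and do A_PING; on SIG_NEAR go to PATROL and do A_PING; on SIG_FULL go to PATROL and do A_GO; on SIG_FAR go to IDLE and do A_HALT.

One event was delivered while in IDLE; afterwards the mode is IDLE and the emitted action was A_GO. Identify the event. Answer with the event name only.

SIG_LOST

try SIG_NEAR: (IDLE, SIG_NEAR) → (IDLE, A_HALT)
try SIG_LOST: (IDLE, SIG_LOST) → (IDLE, A_GO)  ← matches
try SIG_FAR: (IDLE, SIG_FAR) → (RETURN, A_GO)
try SIG_FULL: (IDLE, SIG_FULL) → (AVOID, A_GO)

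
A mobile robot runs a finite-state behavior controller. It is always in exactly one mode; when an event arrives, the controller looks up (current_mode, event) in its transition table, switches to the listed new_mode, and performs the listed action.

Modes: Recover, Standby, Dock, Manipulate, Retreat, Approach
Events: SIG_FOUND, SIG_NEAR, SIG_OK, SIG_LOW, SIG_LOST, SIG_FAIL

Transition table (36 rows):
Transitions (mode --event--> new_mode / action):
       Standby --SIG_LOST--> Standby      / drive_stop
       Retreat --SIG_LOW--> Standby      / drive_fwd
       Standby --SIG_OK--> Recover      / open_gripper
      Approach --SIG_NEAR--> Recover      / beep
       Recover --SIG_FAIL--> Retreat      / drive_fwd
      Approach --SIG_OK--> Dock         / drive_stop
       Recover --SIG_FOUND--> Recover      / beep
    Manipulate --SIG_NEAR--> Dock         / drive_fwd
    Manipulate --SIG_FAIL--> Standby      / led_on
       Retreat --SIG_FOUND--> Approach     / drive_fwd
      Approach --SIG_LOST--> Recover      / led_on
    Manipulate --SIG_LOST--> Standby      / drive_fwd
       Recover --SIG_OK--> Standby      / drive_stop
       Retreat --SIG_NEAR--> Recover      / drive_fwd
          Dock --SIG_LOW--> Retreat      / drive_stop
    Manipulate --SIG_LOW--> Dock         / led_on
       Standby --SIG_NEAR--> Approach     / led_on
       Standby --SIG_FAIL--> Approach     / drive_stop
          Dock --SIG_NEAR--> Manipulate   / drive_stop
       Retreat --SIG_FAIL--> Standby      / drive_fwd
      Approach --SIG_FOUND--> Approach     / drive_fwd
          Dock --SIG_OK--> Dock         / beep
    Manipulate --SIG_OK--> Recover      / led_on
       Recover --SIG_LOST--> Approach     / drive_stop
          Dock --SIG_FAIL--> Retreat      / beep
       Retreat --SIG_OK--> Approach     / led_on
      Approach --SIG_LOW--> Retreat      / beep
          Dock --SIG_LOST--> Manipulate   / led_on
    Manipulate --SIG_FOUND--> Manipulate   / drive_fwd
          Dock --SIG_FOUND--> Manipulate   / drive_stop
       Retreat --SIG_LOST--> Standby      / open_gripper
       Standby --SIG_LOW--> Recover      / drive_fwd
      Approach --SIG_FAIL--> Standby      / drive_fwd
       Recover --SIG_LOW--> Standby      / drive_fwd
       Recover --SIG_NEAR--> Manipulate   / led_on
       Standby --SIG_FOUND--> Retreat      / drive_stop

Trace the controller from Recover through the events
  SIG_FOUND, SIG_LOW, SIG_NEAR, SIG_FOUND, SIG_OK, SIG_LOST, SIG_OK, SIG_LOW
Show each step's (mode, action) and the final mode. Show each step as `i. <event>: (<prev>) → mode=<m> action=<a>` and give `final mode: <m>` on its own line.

1. SIG_FOUND: (Recover) → mode=Recover action=beep
2. SIG_LOW: (Recover) → mode=Standby action=drive_fwd
3. SIG_NEAR: (Standby) → mode=Approach action=led_on
4. SIG_FOUND: (Approach) → mode=Approach action=drive_fwd
5. SIG_OK: (Approach) → mode=Dock action=drive_stop
6. SIG_LOST: (Dock) → mode=Manipulate action=led_on
7. SIG_OK: (Manipulate) → mode=Recover action=led_on
8. SIG_LOW: (Recover) → mode=Standby action=drive_fwd

final mode: Standby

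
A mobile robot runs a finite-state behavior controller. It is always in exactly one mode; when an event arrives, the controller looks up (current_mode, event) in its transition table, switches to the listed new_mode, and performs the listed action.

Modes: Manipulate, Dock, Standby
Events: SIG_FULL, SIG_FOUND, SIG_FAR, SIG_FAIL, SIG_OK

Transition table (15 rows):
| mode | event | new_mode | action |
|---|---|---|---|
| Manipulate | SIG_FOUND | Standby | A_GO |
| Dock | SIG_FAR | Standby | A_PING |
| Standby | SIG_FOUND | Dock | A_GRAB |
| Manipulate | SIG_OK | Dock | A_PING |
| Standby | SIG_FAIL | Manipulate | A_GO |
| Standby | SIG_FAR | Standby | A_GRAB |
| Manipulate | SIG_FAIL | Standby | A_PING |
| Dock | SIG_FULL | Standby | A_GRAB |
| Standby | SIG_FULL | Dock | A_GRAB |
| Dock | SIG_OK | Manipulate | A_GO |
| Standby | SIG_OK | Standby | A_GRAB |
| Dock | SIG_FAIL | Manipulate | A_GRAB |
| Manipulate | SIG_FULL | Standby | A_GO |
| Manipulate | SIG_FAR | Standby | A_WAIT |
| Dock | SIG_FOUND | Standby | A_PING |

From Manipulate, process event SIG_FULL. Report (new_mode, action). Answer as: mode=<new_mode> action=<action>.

current mode = Manipulate; filter table to that mode:
  (Manipulate, SIG_FOUND) → (Standby, A_GO)
  (Manipulate, SIG_OK) → (Dock, A_PING)
  (Manipulate, SIG_FAIL) → (Standby, A_PING)
  (Manipulate, SIG_FULL) → (Standby, A_GO)  ← event matches
  (Manipulate, SIG_FAR) → (Standby, A_WAIT)
event = SIG_FULL selects (Standby, A_GO)

mode=Standby action=A_GO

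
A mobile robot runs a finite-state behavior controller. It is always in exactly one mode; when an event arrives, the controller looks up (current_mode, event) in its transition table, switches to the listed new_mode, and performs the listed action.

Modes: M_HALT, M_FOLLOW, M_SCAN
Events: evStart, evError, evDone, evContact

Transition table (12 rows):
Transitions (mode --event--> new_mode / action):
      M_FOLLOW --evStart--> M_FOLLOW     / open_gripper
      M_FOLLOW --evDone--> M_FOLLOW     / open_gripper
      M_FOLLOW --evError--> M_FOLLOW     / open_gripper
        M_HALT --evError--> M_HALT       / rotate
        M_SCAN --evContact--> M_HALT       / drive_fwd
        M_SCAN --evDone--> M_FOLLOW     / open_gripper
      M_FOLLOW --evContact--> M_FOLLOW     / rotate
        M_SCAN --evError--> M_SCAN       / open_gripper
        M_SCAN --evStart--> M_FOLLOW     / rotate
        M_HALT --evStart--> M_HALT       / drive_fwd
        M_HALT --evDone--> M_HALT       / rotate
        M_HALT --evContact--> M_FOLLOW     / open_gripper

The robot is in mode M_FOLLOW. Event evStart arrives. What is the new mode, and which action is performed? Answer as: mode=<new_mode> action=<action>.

current mode = M_FOLLOW; filter table to that mode:
  (M_FOLLOW, evStart) → (M_FOLLOW, open_gripper)  ← event matches
  (M_FOLLOW, evDone) → (M_FOLLOW, open_gripper)
  (M_FOLLOW, evError) → (M_FOLLOW, open_gripper)
  (M_FOLLOW, evContact) → (M_FOLLOW, rotate)
event = evStart selects (M_FOLLOW, open_gripper)

mode=M_FOLLOW action=open_gripper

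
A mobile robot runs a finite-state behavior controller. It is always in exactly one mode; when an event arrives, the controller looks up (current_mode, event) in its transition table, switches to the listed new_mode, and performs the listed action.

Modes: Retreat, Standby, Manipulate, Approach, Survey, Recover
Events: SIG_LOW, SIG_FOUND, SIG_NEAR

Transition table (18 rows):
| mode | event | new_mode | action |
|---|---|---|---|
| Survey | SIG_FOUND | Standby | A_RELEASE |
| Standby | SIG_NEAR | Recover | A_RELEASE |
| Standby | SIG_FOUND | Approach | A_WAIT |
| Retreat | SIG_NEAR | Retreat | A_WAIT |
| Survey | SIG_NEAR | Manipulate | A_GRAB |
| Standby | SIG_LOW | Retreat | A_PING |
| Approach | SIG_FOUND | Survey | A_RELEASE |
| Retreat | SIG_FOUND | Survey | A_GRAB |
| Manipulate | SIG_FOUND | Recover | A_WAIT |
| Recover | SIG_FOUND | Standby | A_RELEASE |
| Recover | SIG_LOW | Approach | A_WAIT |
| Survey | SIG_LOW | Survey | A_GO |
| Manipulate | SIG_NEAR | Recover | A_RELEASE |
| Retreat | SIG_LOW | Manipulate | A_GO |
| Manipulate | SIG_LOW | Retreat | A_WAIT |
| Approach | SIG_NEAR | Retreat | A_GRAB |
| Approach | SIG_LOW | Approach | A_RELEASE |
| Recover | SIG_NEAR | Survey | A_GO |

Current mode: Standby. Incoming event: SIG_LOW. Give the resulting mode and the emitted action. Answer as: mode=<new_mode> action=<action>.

current mode = Standby; filter table to that mode:
  (Standby, SIG_NEAR) → (Recover, A_RELEASE)
  (Standby, SIG_FOUND) → (Approach, A_WAIT)
  (Standby, SIG_LOW) → (Retreat, A_PING)  ← event matches
event = SIG_LOW selects (Retreat, A_PING)

mode=Retreat action=A_PING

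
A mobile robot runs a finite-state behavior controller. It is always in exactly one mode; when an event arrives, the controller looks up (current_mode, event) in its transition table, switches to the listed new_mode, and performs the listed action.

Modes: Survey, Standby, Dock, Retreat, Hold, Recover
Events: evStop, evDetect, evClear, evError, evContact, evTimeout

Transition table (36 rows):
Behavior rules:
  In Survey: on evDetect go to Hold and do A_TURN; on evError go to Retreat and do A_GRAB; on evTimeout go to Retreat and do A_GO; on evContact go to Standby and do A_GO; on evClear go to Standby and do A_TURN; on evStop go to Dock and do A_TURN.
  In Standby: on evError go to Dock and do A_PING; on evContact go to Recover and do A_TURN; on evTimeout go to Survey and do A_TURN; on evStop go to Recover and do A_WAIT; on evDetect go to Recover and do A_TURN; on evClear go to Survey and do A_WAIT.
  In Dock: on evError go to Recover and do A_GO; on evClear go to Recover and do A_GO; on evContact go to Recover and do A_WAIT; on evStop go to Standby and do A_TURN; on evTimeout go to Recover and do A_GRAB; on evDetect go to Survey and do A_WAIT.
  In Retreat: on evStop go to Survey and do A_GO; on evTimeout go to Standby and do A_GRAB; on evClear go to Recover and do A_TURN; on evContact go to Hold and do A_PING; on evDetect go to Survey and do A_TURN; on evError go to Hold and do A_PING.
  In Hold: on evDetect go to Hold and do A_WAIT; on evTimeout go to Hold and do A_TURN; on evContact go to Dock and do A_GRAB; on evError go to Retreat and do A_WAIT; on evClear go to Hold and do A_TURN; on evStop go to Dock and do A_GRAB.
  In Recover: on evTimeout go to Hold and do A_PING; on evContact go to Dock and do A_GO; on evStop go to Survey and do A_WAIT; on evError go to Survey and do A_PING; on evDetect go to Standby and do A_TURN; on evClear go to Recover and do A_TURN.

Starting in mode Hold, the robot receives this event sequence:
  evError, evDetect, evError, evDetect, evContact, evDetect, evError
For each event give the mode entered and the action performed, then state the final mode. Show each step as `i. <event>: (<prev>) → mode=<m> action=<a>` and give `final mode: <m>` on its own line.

1. evError: (Hold) → mode=Retreat action=A_WAIT
2. evDetect: (Retreat) → mode=Survey action=A_TURN
3. evError: (Survey) → mode=Retreat action=A_GRAB
4. evDetect: (Retreat) → mode=Survey action=A_TURN
5. evContact: (Survey) → mode=Standby action=A_GO
6. evDetect: (Standby) → mode=Recover action=A_TURN
7. evError: (Recover) → mode=Survey action=A_PING

final mode: Survey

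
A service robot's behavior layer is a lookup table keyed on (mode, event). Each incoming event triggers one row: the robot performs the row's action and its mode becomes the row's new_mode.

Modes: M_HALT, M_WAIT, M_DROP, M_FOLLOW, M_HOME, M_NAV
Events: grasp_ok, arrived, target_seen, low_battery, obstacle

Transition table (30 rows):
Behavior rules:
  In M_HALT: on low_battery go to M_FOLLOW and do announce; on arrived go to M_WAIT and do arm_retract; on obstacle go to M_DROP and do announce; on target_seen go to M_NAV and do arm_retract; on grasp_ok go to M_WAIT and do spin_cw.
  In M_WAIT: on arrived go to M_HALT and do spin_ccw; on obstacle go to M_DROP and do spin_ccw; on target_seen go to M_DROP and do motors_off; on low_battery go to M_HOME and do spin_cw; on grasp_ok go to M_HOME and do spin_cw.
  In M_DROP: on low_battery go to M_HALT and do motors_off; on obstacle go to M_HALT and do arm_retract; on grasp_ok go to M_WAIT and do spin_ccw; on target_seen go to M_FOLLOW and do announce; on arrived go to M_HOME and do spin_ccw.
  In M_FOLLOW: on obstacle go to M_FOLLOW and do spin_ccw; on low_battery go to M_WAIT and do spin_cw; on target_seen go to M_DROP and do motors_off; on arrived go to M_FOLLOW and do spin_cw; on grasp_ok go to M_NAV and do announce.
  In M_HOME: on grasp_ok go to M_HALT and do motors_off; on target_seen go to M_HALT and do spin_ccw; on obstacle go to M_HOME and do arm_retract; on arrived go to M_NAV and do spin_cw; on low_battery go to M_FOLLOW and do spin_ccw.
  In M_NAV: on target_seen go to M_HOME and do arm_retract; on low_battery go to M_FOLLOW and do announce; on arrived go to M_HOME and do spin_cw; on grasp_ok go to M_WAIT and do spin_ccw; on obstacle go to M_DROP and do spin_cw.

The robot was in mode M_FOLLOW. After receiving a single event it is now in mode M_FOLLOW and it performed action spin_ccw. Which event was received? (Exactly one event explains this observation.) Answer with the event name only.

obstacle

try grasp_ok: (M_FOLLOW, grasp_ok) → (M_NAV, announce)
try arrived: (M_FOLLOW, arrived) → (M_FOLLOW, spin_cw)
try target_seen: (M_FOLLOW, target_seen) → (M_DROP, motors_off)
try low_battery: (M_FOLLOW, low_battery) → (M_WAIT, spin_cw)
try obstacle: (M_FOLLOW, obstacle) → (M_FOLLOW, spin_ccw)  ← matches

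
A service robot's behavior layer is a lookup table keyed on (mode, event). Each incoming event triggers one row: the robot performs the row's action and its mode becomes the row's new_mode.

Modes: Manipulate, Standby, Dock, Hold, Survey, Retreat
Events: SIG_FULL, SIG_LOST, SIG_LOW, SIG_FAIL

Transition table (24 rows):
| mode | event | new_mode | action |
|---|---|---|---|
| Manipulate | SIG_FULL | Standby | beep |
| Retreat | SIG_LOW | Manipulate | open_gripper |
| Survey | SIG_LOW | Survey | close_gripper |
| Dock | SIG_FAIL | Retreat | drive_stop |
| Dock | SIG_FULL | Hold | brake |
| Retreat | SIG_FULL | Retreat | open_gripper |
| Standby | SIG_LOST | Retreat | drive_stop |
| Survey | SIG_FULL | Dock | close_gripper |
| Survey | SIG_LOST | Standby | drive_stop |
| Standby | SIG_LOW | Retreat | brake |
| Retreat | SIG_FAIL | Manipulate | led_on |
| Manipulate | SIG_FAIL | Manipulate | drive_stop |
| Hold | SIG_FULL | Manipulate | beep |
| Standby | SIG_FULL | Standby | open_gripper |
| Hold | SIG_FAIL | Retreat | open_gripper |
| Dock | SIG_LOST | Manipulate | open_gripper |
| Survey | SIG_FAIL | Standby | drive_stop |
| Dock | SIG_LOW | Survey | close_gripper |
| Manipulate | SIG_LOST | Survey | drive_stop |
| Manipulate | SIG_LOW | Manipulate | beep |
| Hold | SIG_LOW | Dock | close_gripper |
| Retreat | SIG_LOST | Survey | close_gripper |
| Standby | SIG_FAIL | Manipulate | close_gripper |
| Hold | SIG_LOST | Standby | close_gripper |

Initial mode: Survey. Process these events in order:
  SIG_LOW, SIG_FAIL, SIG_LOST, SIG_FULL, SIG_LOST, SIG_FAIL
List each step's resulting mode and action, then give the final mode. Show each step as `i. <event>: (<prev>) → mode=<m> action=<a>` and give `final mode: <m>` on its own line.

final mode: Standby

1. SIG_LOW: (Survey) → mode=Survey action=close_gripper
2. SIG_FAIL: (Survey) → mode=Standby action=drive_stop
3. SIG_LOST: (Standby) → mode=Retreat action=drive_stop
4. SIG_FULL: (Retreat) → mode=Retreat action=open_gripper
5. SIG_LOST: (Retreat) → mode=Survey action=close_gripper
6. SIG_FAIL: (Survey) → mode=Standby action=drive_stop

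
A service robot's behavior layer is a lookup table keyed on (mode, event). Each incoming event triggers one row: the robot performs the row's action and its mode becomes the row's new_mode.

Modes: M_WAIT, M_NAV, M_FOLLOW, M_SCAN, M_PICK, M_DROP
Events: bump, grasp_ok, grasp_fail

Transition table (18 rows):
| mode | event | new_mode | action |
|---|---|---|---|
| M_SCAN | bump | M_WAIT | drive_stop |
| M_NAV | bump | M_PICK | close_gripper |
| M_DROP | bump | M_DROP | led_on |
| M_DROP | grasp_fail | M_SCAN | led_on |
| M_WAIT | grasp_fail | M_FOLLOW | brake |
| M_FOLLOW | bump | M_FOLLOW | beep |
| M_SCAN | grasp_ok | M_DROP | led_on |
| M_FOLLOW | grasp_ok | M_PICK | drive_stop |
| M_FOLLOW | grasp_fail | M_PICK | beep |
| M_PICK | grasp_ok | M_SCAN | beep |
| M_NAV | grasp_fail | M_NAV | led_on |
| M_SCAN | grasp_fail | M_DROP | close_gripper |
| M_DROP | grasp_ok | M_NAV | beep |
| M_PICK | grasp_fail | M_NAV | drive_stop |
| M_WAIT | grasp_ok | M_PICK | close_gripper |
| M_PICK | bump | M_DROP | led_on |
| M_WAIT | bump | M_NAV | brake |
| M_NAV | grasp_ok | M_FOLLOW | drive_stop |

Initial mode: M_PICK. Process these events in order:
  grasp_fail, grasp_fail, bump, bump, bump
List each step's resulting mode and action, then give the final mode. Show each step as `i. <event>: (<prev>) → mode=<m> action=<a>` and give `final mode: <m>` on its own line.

final mode: M_DROP

1. grasp_fail: (M_PICK) → mode=M_NAV action=drive_stop
2. grasp_fail: (M_NAV) → mode=M_NAV action=led_on
3. bump: (M_NAV) → mode=M_PICK action=close_gripper
4. bump: (M_PICK) → mode=M_DROP action=led_on
5. bump: (M_DROP) → mode=M_DROP action=led_on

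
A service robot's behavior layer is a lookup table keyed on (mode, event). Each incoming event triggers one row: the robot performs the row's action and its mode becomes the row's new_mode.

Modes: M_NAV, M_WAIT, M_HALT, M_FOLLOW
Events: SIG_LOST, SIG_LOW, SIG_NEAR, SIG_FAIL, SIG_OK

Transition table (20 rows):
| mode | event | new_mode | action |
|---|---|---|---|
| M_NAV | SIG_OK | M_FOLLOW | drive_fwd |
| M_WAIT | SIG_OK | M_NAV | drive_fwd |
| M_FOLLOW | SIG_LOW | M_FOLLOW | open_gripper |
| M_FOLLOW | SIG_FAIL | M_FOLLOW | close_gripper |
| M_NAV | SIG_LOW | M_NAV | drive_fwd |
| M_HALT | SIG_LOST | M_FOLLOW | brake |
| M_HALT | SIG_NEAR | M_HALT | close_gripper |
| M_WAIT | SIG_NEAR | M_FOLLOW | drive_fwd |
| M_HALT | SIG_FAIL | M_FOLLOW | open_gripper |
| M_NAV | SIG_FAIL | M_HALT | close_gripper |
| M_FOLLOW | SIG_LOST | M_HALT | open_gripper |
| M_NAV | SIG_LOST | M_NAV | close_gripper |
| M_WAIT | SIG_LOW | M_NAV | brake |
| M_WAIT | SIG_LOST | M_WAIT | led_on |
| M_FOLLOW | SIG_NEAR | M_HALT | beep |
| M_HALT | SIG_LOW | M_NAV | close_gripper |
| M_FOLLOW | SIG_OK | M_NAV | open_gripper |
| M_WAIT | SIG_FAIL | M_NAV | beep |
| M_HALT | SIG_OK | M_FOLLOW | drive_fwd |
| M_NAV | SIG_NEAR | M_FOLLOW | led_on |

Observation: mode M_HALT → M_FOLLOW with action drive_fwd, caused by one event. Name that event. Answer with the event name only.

SIG_OK

try SIG_LOST: (M_HALT, SIG_LOST) → (M_FOLLOW, brake)
try SIG_LOW: (M_HALT, SIG_LOW) → (M_NAV, close_gripper)
try SIG_NEAR: (M_HALT, SIG_NEAR) → (M_HALT, close_gripper)
try SIG_FAIL: (M_HALT, SIG_FAIL) → (M_FOLLOW, open_gripper)
try SIG_OK: (M_HALT, SIG_OK) → (M_FOLLOW, drive_fwd)  ← matches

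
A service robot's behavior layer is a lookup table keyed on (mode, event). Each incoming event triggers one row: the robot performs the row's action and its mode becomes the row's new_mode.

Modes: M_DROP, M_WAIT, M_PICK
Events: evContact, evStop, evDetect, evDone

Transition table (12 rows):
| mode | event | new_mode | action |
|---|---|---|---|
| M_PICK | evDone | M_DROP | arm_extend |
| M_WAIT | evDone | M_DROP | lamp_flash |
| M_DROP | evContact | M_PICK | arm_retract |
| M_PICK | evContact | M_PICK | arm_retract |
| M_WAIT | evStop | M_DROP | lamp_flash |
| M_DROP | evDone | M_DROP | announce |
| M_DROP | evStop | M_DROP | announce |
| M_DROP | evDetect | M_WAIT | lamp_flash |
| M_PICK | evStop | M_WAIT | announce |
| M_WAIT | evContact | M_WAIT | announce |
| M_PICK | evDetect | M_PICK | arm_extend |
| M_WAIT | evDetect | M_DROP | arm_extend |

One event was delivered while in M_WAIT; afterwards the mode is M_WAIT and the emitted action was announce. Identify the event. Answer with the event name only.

evContact

try evContact: (M_WAIT, evContact) → (M_WAIT, announce)  ← matches
try evStop: (M_WAIT, evStop) → (M_DROP, lamp_flash)
try evDetect: (M_WAIT, evDetect) → (M_DROP, arm_extend)
try evDone: (M_WAIT, evDone) → (M_DROP, lamp_flash)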